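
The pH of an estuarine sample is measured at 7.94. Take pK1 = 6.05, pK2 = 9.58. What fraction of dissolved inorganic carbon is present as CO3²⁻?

α₂ = 0.0221

α₂ = 1 / (1 + [H⁺]/K2 + [H⁺]²/(K1K2)) = 1 / (1 + 10^+1.64 + 10^-0.25)
   = 1 / (1 + 43.652 + 0.56234) = 1/45.214 = 0.02212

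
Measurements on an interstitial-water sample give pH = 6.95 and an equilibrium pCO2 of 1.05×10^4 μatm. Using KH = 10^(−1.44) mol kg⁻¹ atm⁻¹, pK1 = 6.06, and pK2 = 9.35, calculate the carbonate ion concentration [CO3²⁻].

[CO2*] = KH · pCO2 = 10^(−1.44) × 1.05×10^4×10^-6 = 3.812×10^-4 mol/kg
α₀ = 1/(1 + K1/[H⁺] + K1K2/[H⁺]²) = 1/(1 + 10^+0.89 + 10^-1.51) = 0.1137
DIC = [CO2*]/α₀ = 3.812×10^-4 / 0.1137 = 3.352 mmol/kg
[CO3²⁻] = α₂·DIC; α₂ = 0.003514, so [CO3²⁻] = 0.003514 × 3.352 = 0.0118 mmol/kg = 11.8 μmol/kg

[CO3²⁻] = 11.8 μmol/kg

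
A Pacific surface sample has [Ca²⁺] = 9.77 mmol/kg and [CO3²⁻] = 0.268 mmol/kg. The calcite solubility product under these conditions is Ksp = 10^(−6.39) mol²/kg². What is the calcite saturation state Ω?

Ksp = 10^(−6.39) = 4.074×10^-7
Ω = [Ca²⁺][CO3²⁻]/Ksp = (9.77×10^-3)(0.268×10^-3) / 4.074×10^-7 = 6.43

Ω = 6.43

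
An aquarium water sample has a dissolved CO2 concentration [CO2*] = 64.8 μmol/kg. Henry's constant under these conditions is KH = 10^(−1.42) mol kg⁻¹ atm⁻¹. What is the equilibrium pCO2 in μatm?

pCO2 = 1700 μatm

KH = 10^(−1.42) = 3.802×10^-2 mol kg⁻¹ atm⁻¹
pCO2 = [CO2*]/KH = 64.8×10^-6 / 3.802×10^-2 = 1.70×10^-3 atm = 1700 μatm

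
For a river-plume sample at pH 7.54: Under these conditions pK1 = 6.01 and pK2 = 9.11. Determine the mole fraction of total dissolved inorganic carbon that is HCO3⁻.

α₁ = 1 / (1 + [H⁺]/K1 + K2/[H⁺]) = 1 / (1 + 10^-1.53 + 10^-1.57)
   = 1 / (1 + 0.029512 + 0.026915) = 1/1.0564 = 0.9466

α₁ = 0.947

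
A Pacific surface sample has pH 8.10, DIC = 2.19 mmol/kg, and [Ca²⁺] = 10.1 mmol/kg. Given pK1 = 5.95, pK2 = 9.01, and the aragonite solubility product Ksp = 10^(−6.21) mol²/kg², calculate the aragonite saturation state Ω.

Ω = 3.91

α₂ = 1 / (1 + [H⁺]/K2 + [H⁺]²/(K1K2)) = 1 / (1 + 10^+0.91 + 10^-1.24)
   = 1 / (1 + 8.1283 + 0.057544) = 1/9.1858 = 0.1089
[CO3²⁻] = α₂ × DIC = 0.1089 × 2.19 = 0.2384 mmol/kg
Ksp = 10^(−6.21) = 6.166×10^-7
Ω = [Ca²⁺][CO3²⁻]/Ksp = (10.1×10^-3)(2.384×10^-4) / 6.166×10^-7 = 3.91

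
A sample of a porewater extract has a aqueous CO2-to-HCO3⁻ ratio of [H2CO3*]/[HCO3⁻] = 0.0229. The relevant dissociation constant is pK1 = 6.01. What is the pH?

From K1 = [H⁺][HCO3⁻]/[H2CO3*]:  pH = pK1 − log₁₀([H2CO3*]/[HCO3⁻])
log₁₀(0.0229) = -1.640
pH = 6.01 − (-1.640) = 7.65

pH = 7.65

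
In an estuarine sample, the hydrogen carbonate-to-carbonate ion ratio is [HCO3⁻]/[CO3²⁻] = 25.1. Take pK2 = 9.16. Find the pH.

From K2 = [H⁺][CO3²⁻]/[HCO3⁻]:  pH = pK2 − log₁₀([HCO3⁻]/[CO3²⁻])
log₁₀(25.1) = +1.400
pH = 9.16 − (+1.400) = 7.76

pH = 7.76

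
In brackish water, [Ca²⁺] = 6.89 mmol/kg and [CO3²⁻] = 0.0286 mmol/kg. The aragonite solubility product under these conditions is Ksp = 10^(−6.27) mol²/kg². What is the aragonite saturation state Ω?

Ksp = 10^(−6.27) = 5.370×10^-7
Ω = [Ca²⁺][CO3²⁻]/Ksp = (6.89×10^-3)(0.0286×10^-3) / 5.370×10^-7 = 0.367

Ω = 0.367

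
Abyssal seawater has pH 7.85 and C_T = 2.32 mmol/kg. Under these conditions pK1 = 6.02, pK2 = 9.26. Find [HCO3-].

α₁ = 1 / (1 + [H⁺]/K1 + K2/[H⁺]) = 1 / (1 + 10^-1.83 + 10^-1.41)
   = 1 / (1 + 0.014791 + 0.038905) = 1/1.0537 = 0.9490
[HCO3⁻] = α₁ × DIC = 0.9490 × 2.32 = 2.20 mmol/kg

[HCO3⁻] = 2.20 mmol/kg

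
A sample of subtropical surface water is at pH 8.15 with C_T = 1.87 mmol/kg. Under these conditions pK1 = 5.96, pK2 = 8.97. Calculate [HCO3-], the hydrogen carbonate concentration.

α₁ = 1 / (1 + [H⁺]/K1 + K2/[H⁺]) = 1 / (1 + 10^-2.19 + 10^-0.82)
   = 1 / (1 + 0.0064565 + 0.15136) = 1/1.1578 = 0.8637
[HCO3⁻] = α₁ × DIC = 0.8637 × 1.87 = 1.62 mmol/kg

[HCO3⁻] = 1.62 mmol/kg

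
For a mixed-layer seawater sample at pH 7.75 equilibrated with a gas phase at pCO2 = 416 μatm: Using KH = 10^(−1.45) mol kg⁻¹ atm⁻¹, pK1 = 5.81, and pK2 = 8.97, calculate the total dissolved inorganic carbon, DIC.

DIC = 1.38 mmol/kg

[CO2*] = KH · pCO2 = 10^(−1.45) × 416×10^-6 = 1.476×10^-5 mol/kg
α₀ = 1/(1 + K1/[H⁺] + K1K2/[H⁺]²) = 1/(1 + 10^+1.94 + 10^+0.72) = 0.01071
DIC = [CO2*]/α₀ = 1.476×10^-5 / 0.01071 = 1.38 mmol/kg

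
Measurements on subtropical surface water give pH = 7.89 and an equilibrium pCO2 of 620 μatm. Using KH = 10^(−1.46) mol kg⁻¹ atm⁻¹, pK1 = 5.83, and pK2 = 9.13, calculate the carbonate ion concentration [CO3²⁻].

[CO3²⁻] = 0.142 mmol/kg

[CO2*] = KH · pCO2 = 10^(−1.46) × 620×10^-6 = 2.150×10^-5 mol/kg
α₀ = 1/(1 + K1/[H⁺] + K1K2/[H⁺]²) = 1/(1 + 10^+2.06 + 10^+0.82) = 0.008168
DIC = [CO2*]/α₀ = 2.150×10^-5 / 0.008168 = 2.632 mmol/kg
[CO3²⁻] = α₂·DIC; α₂ = 0.05397, so [CO3²⁻] = 0.05397 × 2.632 = 0.142 mmol/kg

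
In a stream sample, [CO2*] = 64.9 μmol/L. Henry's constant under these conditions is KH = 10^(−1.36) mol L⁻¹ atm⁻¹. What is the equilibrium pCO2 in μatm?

pCO2 = 1490 μatm

KH = 10^(−1.36) = 4.365×10^-2 mol L⁻¹ atm⁻¹
pCO2 = [CO2*]/KH = 64.9×10^-6 / 4.365×10^-2 = 1.49×10^-3 atm = 1490 μatm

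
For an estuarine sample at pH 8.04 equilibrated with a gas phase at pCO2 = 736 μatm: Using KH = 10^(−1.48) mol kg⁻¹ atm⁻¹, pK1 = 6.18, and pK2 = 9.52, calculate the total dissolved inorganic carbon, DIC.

[CO2*] = KH · pCO2 = 10^(−1.48) × 736×10^-6 = 2.437×10^-5 mol/kg
α₀ = 1/(1 + K1/[H⁺] + K1K2/[H⁺]²) = 1/(1 + 10^+1.86 + 10^+0.38) = 0.01319
DIC = [CO2*]/α₀ = 2.437×10^-5 / 0.01319 = 1.85 mmol/kg

DIC = 1.85 mmol/kg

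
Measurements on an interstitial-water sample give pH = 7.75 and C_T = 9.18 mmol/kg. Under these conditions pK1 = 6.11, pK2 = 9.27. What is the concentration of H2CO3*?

[CO2*] = 0.200 mmol/kg

α₀ = 1 / (1 + K1/[H⁺] + K1K2/[H⁺]²) = 1 / (1 + 10^+1.64 + 10^+0.12)
   = 1 / (1 + 43.652 + 1.3183) = 1/45.970 = 0.02175
[CO2*] = α₀ × DIC = 0.02175 × 9.18 = 0.200 mmol/kg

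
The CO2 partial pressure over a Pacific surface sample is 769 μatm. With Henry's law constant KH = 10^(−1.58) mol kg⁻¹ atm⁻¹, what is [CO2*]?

KH = 10^(−1.58) = 2.630×10^-2 mol kg⁻¹ atm⁻¹
[CO2*] = KH · pCO2 = 2.630×10^-2 × 769×10^-6 atm = 2.02×10^-5 mol/kg

[CO2*] = 20.2 μmol/kg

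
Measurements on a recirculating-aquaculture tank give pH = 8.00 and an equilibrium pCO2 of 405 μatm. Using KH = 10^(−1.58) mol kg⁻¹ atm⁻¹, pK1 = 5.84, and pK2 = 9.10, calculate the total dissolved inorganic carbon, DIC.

[CO2*] = KH · pCO2 = 10^(−1.58) × 405×10^-6 = 1.065×10^-5 mol/kg
α₀ = 1/(1 + K1/[H⁺] + K1K2/[H⁺]²) = 1/(1 + 10^+2.16 + 10^+1.06) = 0.006368
DIC = [CO2*]/α₀ = 1.065×10^-5 / 0.006368 = 1.67 mmol/kg

DIC = 1.67 mmol/kg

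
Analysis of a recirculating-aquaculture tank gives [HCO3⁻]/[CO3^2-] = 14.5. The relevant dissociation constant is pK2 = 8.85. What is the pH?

From K2 = [H⁺][CO3^2-]/[HCO3⁻]:  pH = pK2 − log₁₀([HCO3⁻]/[CO3^2-])
log₁₀(14.5) = +1.161
pH = 8.85 − (+1.161) = 7.69

pH = 7.69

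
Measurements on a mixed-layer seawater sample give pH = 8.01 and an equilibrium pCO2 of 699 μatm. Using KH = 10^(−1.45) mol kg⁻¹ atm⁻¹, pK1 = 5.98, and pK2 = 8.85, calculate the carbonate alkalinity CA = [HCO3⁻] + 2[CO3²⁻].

[CO2*] = KH · pCO2 = 10^(−1.45) × 699×10^-6 = 2.480×10^-5 mol/kg
α₀ = 1/(1 + K1/[H⁺] + K1K2/[H⁺]²) = 1/(1 + 10^+2.03 + 10^+1.19) = 0.008088
DIC = [CO2*]/α₀ = 2.480×10^-5 / 0.008088 = 3.066 mmol/kg
CA = (α₁ + 2α₂)·DIC = (0.8666 + 2×0.1253) × 3.066 = 3.43 mmol/kg

CA = 3.43 mmol/kg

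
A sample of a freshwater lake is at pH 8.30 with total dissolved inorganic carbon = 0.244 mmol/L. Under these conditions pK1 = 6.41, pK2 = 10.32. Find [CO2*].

[CO2*] = 3.07 μmol/L

α₀ = 1 / (1 + K1/[H⁺] + K1K2/[H⁺]²) = 1 / (1 + 10^+1.89 + 10^-0.13)
   = 1 / (1 + 77.625 + 0.74131) = 1/79.366 = 0.01260
[CO2*] = α₀ × DIC = 0.01260 × 0.244 = 0.00307 mmol/L = 3.07 μmol/L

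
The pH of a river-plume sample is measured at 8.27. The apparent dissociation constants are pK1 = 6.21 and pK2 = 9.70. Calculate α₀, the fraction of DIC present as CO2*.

α₀ = 0.00833

α₀ = 1 / (1 + K1/[H⁺] + K1K2/[H⁺]²) = 1 / (1 + 10^+2.06 + 10^+0.63)
   = 1 / (1 + 114.82 + 4.2658) = 1/120.08 = 0.008328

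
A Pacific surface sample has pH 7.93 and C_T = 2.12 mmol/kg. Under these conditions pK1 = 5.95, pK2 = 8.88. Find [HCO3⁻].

α₁ = 1 / (1 + [H⁺]/K1 + K2/[H⁺]) = 1 / (1 + 10^-1.98 + 10^-0.95)
   = 1 / (1 + 0.010471 + 0.11220) = 1/1.1227 = 0.8907
[HCO3⁻] = α₁ × DIC = 0.8907 × 2.12 = 1.89 mmol/kg

[HCO3⁻] = 1.89 mmol/kg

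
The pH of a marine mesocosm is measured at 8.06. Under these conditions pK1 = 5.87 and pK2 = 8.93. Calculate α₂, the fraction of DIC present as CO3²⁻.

α₂ = 1 / (1 + [H⁺]/K2 + [H⁺]²/(K1K2)) = 1 / (1 + 10^+0.87 + 10^-1.32)
   = 1 / (1 + 7.4131 + 0.047863) = 1/8.4610 = 0.1182

α₂ = 0.118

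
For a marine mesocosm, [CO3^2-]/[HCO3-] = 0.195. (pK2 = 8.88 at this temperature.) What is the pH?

From K2 = [H⁺][CO3^2-]/[HCO3-]:  pH = pK2 + log₁₀([CO3^2-]/[HCO3-])
log₁₀(0.195) = -0.710
pH = 8.88 + (-0.710) = 8.17

pH = 8.17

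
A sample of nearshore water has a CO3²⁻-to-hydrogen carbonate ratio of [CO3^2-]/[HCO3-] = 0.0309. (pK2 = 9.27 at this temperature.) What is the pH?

From K2 = [H⁺][CO3^2-]/[HCO3-]:  pH = pK2 + log₁₀([CO3^2-]/[HCO3-])
log₁₀(0.0309) = -1.510
pH = 9.27 + (-1.510) = 7.76

pH = 7.76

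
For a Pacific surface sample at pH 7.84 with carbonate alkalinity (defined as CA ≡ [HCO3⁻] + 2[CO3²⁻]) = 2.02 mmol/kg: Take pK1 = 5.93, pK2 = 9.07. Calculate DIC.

CA = [HCO3⁻] + 2[CO3²⁻] = (α₁ + 2α₂)·DIC
At pH 7.84: [H⁺]/K1 = 10^-1.91 = 0.012303, K2/[H⁺] = 10^-1.23 = 0.058884
α₁ = 1/(1 + 0.012303 + 0.058884) = 1/1.0712 = 0.9335; α₂ = α₁·K2/[H⁺] = 0.05497
α₁ + 2α₂ = 1.0435
DIC = CA / (α₁ + 2α₂) = 2.02 / 1.0435 = 1.94 mmol/kg

DIC = 1.94 mmol/kg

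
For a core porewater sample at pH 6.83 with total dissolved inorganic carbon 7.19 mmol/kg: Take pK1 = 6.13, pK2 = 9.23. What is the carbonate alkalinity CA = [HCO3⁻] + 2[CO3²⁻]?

CA = 6.02 mmol/kg

CA = [HCO3⁻] + 2[CO3²⁻] = (α₁ + 2α₂)·DIC
At pH 6.83: [H⁺]/K1 = 10^-0.70 = 0.19953, K2/[H⁺] = 10^-2.40 = 0.0039811
α₁ = 1/(1 + 0.19953 + 0.0039811) = 1/1.2035 = 0.8309; α₂ = α₁·K2/[H⁺] = 0.003308
α₁ + 2α₂ = 0.8375
CA = 0.8375 × 7.19 = 6.02 mmol/kg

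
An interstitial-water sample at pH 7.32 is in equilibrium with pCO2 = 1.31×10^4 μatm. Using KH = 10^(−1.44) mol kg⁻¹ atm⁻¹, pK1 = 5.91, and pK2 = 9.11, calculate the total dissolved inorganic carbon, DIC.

[CO2*] = KH · pCO2 = 10^(−1.44) × 1.31×10^4×10^-6 = 4.756×10^-4 mol/kg
α₀ = 1/(1 + K1/[H⁺] + K1K2/[H⁺]²) = 1/(1 + 10^+1.41 + 10^-0.38) = 0.03687
DIC = [CO2*]/α₀ = 4.756×10^-4 / 0.03687 = 12.9 mmol/kg

DIC = 12.9 mmol/kg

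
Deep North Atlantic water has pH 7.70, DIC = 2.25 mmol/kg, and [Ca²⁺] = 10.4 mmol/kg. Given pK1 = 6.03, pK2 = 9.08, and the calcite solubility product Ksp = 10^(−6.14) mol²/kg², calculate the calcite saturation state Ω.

Ω = 1.27

α₂ = 1 / (1 + [H⁺]/K2 + [H⁺]²/(K1K2)) = 1 / (1 + 10^+1.38 + 10^-0.29)
   = 1 / (1 + 23.988 + 0.51286) = 1/25.501 = 0.03921
[CO3²⁻] = α₂ × DIC = 0.03921 × 2.25 = 0.08823 mmol/kg
Ksp = 10^(−6.14) = 7.244×10^-7
Ω = [Ca²⁺][CO3²⁻]/Ksp = (10.4×10^-3)(8.823×10^-5) / 7.244×10^-7 = 1.27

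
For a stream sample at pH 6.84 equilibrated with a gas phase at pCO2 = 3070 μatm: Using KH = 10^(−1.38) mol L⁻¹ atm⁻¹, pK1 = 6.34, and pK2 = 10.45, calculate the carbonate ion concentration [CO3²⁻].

[CO2*] = KH · pCO2 = 10^(−1.38) × 3070×10^-6 = 1.280×10^-4 mol/L
α₀ = 1/(1 + K1/[H⁺] + K1K2/[H⁺]²) = 1/(1 + 10^+0.50 + 10^-3.11) = 0.2402
DIC = [CO2*]/α₀ = 1.280×10^-4 / 0.2402 = 0.5328 mmol/L
[CO3²⁻] = α₂·DIC; α₂ = 0.0001865, so [CO3²⁻] = 0.0001865 × 0.5328 = 9.93×10^-5 mmol/L = 0.0993 μmol/L

[CO3²⁻] = 0.0993 μmol/L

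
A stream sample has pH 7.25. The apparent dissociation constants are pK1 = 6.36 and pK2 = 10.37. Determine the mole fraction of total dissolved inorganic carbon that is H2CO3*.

α₀ = 1 / (1 + K1/[H⁺] + K1K2/[H⁺]²) = 1 / (1 + 10^+0.89 + 10^-2.23)
   = 1 / (1 + 7.7625 + 0.0058884) = 1/8.7684 = 0.1140

α₀ = 0.114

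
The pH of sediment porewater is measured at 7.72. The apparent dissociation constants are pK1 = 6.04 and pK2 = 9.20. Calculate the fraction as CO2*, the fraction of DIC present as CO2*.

α₀ = 1 / (1 + K1/[H⁺] + K1K2/[H⁺]²) = 1 / (1 + 10^+1.68 + 10^+0.20)
   = 1 / (1 + 47.863 + 1.5849) = 1/50.448 = 0.01982

α₀ = 0.0198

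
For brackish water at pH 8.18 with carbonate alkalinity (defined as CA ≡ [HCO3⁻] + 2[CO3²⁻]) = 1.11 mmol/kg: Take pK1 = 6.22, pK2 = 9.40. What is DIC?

DIC = 1.06 mmol/kg

CA = [HCO3⁻] + 2[CO3²⁻] = (α₁ + 2α₂)·DIC
At pH 8.18: [H⁺]/K1 = 10^-1.96 = 0.010965, K2/[H⁺] = 10^-1.22 = 0.060256
α₁ = 1/(1 + 0.010965 + 0.060256) = 1/1.0712 = 0.9335; α₂ = α₁·K2/[H⁺] = 0.05625
α₁ + 2α₂ = 1.0460
DIC = CA / (α₁ + 2α₂) = 1.11 / 1.0460 = 1.06 mmol/kg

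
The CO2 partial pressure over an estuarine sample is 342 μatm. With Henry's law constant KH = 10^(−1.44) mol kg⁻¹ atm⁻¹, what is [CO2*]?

[CO2*] = 12.4 μmol/kg

KH = 10^(−1.44) = 3.631×10^-2 mol kg⁻¹ atm⁻¹
[CO2*] = KH · pCO2 = 3.631×10^-2 × 342×10^-6 atm = 1.24×10^-5 mol/kg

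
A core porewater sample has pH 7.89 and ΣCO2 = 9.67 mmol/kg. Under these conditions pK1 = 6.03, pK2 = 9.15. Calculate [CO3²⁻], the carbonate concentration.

[CO3²⁻] = 0.497 mmol/kg

α₂ = 1 / (1 + [H⁺]/K2 + [H⁺]²/(K1K2)) = 1 / (1 + 10^+1.26 + 10^-0.60)
   = 1 / (1 + 18.197 + 0.25119) = 1/19.448 = 0.05142
[CO3²⁻] = α₂ × DIC = 0.05142 × 9.67 = 0.497 mmol/kg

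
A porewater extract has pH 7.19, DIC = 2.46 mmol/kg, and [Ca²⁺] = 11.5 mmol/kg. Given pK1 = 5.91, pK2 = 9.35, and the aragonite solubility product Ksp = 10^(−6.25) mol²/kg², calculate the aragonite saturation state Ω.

α₂ = 1 / (1 + [H⁺]/K2 + [H⁺]²/(K1K2)) = 1 / (1 + 10^+2.16 + 10^+0.88)
   = 1 / (1 + 144.54 + 7.5858) = 1/153.13 = 0.006530
[CO3²⁻] = α₂ × DIC = 0.006530 × 2.46 = 0.01606 mmol/kg = 16.06 μmol/kg
Ksp = 10^(−6.25) = 5.623×10^-7
Ω = [Ca²⁺][CO3²⁻]/Ksp = (11.5×10^-3)(1.606×10^-5) / 5.623×10^-7 = 0.329

Ω = 0.329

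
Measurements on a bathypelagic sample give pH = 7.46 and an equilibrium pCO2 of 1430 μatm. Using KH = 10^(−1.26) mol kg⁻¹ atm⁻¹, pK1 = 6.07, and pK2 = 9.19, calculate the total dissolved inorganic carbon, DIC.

DIC = 2.04 mmol/kg

[CO2*] = KH · pCO2 = 10^(−1.26) × 1430×10^-6 = 7.858×10^-5 mol/kg
α₀ = 1/(1 + K1/[H⁺] + K1K2/[H⁺]²) = 1/(1 + 10^+1.39 + 10^-0.34) = 0.03846
DIC = [CO2*]/α₀ = 7.858×10^-5 / 0.03846 = 2.04 mmol/kg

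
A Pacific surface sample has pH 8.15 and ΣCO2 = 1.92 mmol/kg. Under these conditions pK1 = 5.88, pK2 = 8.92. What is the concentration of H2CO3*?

[CO2*] = 8.77 μmol/kg

α₀ = 1 / (1 + K1/[H⁺] + K1K2/[H⁺]²) = 1 / (1 + 10^+2.27 + 10^+1.50)
   = 1 / (1 + 186.21 + 31.623) = 1/218.83 = 0.004570
[CO2*] = α₀ × DIC = 0.004570 × 1.92 = 0.00877 mmol/kg = 8.77 μmol/kg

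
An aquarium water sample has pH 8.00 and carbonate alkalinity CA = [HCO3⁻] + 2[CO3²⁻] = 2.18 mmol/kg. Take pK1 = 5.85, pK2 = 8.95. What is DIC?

CA = [HCO3⁻] + 2[CO3²⁻] = (α₁ + 2α₂)·DIC
At pH 8.00: [H⁺]/K1 = 10^-2.15 = 0.0070795, K2/[H⁺] = 10^-0.95 = 0.11220
α₁ = 1/(1 + 0.0070795 + 0.11220) = 1/1.1193 = 0.8934; α₂ = α₁·K2/[H⁺] = 0.1002
α₁ + 2α₂ = 1.0939
DIC = CA / (α₁ + 2α₂) = 2.18 / 1.0939 = 1.99 mmol/kg

DIC = 1.99 mmol/kg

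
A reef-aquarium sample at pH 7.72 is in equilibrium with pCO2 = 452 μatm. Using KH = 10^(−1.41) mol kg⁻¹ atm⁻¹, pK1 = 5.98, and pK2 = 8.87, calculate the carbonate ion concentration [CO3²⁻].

[CO2*] = KH · pCO2 = 10^(−1.41) × 452×10^-6 = 1.758×10^-5 mol/kg
α₀ = 1/(1 + K1/[H⁺] + K1K2/[H⁺]²) = 1/(1 + 10^+1.74 + 10^+0.59) = 0.01671
DIC = [CO2*]/α₀ = 1.758×10^-5 / 0.01671 = 1.052 mmol/kg
[CO3²⁻] = α₂·DIC; α₂ = 0.06501, so [CO3²⁻] = 0.06501 × 1.052 = 0.0684 mmol/kg

[CO3²⁻] = 0.0684 mmol/kg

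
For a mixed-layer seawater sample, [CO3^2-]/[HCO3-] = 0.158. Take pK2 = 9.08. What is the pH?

From K2 = [H⁺][CO3^2-]/[HCO3-]:  pH = pK2 + log₁₀([CO3^2-]/[HCO3-])
log₁₀(0.158) = -0.801
pH = 9.08 + (-0.801) = 8.28

pH = 8.28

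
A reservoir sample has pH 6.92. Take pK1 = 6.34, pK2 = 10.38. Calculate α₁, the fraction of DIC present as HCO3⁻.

α₁ = 1 / (1 + [H⁺]/K1 + K2/[H⁺]) = 1 / (1 + 10^-0.58 + 10^-3.46)
   = 1 / (1 + 0.26303 + 0.00034674) = 1/1.2634 = 0.7915

α₁ = 0.792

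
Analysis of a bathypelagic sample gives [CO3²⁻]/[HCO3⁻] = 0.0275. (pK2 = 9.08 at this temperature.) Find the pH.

pH = 7.52

From K2 = [H⁺][CO3²⁻]/[HCO3⁻]:  pH = pK2 + log₁₀([CO3²⁻]/[HCO3⁻])
log₁₀(0.0275) = -1.561
pH = 9.08 + (-1.561) = 7.52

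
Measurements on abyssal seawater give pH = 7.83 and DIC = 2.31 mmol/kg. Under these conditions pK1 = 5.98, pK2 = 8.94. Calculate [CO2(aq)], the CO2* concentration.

[CO2*] = 0.0299 mmol/kg

α₀ = 1 / (1 + K1/[H⁺] + K1K2/[H⁺]²) = 1 / (1 + 10^+1.85 + 10^+0.74)
   = 1 / (1 + 70.795 + 5.4954) = 1/77.290 = 0.01294
[CO2*] = α₀ × DIC = 0.01294 × 2.31 = 0.0299 mmol/kg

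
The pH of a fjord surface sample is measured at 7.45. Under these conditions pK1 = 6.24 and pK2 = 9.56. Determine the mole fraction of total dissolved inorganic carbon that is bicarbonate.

α₁ = 0.935

α₁ = 1 / (1 + [H⁺]/K1 + K2/[H⁺]) = 1 / (1 + 10^-1.21 + 10^-2.11)
   = 1 / (1 + 0.061660 + 0.0077625) = 1/1.0694 = 0.9351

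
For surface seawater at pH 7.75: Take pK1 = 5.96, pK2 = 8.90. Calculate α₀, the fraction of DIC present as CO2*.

α₀ = 0.0149

α₀ = 1 / (1 + K1/[H⁺] + K1K2/[H⁺]²) = 1 / (1 + 10^+1.79 + 10^+0.64)
   = 1 / (1 + 61.660 + 4.3652) = 1/67.025 = 0.01492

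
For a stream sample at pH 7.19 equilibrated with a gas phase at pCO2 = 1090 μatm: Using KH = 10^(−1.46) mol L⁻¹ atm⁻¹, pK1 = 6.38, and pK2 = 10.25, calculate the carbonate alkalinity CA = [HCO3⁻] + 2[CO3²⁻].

[CO2*] = KH · pCO2 = 10^(−1.46) × 1090×10^-6 = 3.779×10^-5 mol/L
α₀ = 1/(1 + K1/[H⁺] + K1K2/[H⁺]²) = 1/(1 + 10^+0.81 + 10^-2.25) = 0.1340
DIC = [CO2*]/α₀ = 3.779×10^-5 / 0.1340 = 0.2820 mmol/L
CA = (α₁ + 2α₂)·DIC = (0.8652 + 2×0.0007536) × 0.2820 = 0.244 mmol/L

CA = 0.244 mmol/L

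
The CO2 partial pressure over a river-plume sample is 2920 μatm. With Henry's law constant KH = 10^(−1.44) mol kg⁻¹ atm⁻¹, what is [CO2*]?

[CO2*] = 106 μmol/kg

KH = 10^(−1.44) = 3.631×10^-2 mol kg⁻¹ atm⁻¹
[CO2*] = KH · pCO2 = 3.631×10^-2 × 2920×10^-6 atm = 1.06×10^-4 mol/kg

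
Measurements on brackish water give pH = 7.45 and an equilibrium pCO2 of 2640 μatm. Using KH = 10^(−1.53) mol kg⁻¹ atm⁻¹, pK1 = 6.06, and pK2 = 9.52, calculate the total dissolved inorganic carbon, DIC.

[CO2*] = KH · pCO2 = 10^(−1.53) × 2640×10^-6 = 7.791×10^-5 mol/kg
α₀ = 1/(1 + K1/[H⁺] + K1K2/[H⁺]²) = 1/(1 + 10^+1.39 + 10^-0.68) = 0.03883
DIC = [CO2*]/α₀ = 7.791×10^-5 / 0.03883 = 2.01 mmol/kg

DIC = 2.01 mmol/kg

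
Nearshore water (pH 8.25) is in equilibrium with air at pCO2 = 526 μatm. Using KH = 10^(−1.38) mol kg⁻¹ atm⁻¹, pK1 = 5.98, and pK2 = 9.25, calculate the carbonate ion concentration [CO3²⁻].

[CO3²⁻] = 0.408 mmol/kg

[CO2*] = KH · pCO2 = 10^(−1.38) × 526×10^-6 = 2.193×10^-5 mol/kg
α₀ = 1/(1 + K1/[H⁺] + K1K2/[H⁺]²) = 1/(1 + 10^+2.27 + 10^+1.27) = 0.004858
DIC = [CO2*]/α₀ = 2.193×10^-5 / 0.004858 = 4.513 mmol/kg
[CO3²⁻] = α₂·DIC; α₂ = 0.09047, so [CO3²⁻] = 0.09047 × 4.513 = 0.408 mmol/kg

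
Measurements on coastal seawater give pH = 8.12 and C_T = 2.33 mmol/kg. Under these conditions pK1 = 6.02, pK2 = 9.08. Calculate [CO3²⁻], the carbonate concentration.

α₂ = 1 / (1 + [H⁺]/K2 + [H⁺]²/(K1K2)) = 1 / (1 + 10^+0.96 + 10^-1.14)
   = 1 / (1 + 9.1201 + 0.072444) = 1/10.193 = 0.09811
[CO3²⁻] = α₂ × DIC = 0.09811 × 2.33 = 0.229 mmol/kg

[CO3²⁻] = 0.229 mmol/kg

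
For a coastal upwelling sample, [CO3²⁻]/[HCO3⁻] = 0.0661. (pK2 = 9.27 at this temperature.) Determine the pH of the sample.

From K2 = [H⁺][CO3²⁻]/[HCO3⁻]:  pH = pK2 + log₁₀([CO3²⁻]/[HCO3⁻])
log₁₀(0.0661) = -1.180
pH = 9.27 + (-1.180) = 8.09

pH = 8.09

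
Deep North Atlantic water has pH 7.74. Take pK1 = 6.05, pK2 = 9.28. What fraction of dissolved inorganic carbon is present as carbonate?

α₂ = 0.0275

α₂ = 1 / (1 + [H⁺]/K2 + [H⁺]²/(K1K2)) = 1 / (1 + 10^+1.54 + 10^-0.15)
   = 1 / (1 + 34.674 + 0.70795) = 1/36.382 = 0.02749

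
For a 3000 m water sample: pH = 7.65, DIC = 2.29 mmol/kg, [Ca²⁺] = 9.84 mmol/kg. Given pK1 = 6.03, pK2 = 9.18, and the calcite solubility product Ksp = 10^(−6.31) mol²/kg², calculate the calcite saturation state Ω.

α₂ = 1 / (1 + [H⁺]/K2 + [H⁺]²/(K1K2)) = 1 / (1 + 10^+1.53 + 10^-0.09)
   = 1 / (1 + 33.884 + 0.81283) = 1/35.697 = 0.02801
[CO3²⁻] = α₂ × DIC = 0.02801 × 2.29 = 0.06415 mmol/kg
Ksp = 10^(−6.31) = 4.898×10^-7
Ω = [Ca²⁺][CO3²⁻]/Ksp = (9.84×10^-3)(6.415×10^-5) / 4.898×10^-7 = 1.29

Ω = 1.29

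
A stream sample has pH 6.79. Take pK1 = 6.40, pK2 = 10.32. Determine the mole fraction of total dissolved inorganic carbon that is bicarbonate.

α₁ = 1 / (1 + [H⁺]/K1 + K2/[H⁺]) = 1 / (1 + 10^-0.39 + 10^-3.53)
   = 1 / (1 + 0.40738 + 0.00029512) = 1/1.4077 = 0.7104

α₁ = 0.710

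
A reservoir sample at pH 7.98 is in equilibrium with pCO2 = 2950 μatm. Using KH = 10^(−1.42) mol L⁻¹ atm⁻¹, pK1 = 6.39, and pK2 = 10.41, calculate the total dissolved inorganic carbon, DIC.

DIC = 4.49 mmol/L

[CO2*] = KH · pCO2 = 10^(−1.42) × 2950×10^-6 = 1.122×10^-4 mol/L
α₀ = 1/(1 + K1/[H⁺] + K1K2/[H⁺]²) = 1/(1 + 10^+1.59 + 10^-0.84) = 0.02497
DIC = [CO2*]/α₀ = 1.122×10^-4 / 0.02497 = 4.49 mmol/L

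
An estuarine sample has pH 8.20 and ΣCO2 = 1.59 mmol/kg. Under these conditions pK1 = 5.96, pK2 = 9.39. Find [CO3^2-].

[CO3²⁻] = 0.0959 mmol/kg

α₂ = 1 / (1 + [H⁺]/K2 + [H⁺]²/(K1K2)) = 1 / (1 + 10^+1.19 + 10^-1.05)
   = 1 / (1 + 15.488 + 0.089125) = 1/16.577 = 0.06032
[CO3²⁻] = α₂ × DIC = 0.06032 × 1.59 = 0.0959 mmol/kg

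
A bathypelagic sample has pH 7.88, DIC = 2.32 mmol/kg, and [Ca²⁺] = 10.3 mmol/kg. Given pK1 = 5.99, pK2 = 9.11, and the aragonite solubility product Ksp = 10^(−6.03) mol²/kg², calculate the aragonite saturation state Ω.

α₂ = 1 / (1 + [H⁺]/K2 + [H⁺]²/(K1K2)) = 1 / (1 + 10^+1.23 + 10^-0.66)
   = 1 / (1 + 16.982 + 0.21878) = 1/18.201 = 0.05494
[CO3²⁻] = α₂ × DIC = 0.05494 × 2.32 = 0.1275 mmol/kg
Ksp = 10^(−6.03) = 9.333×10^-7
Ω = [Ca²⁺][CO3²⁻]/Ksp = (10.3×10^-3)(1.275×10^-4) / 9.333×10^-7 = 1.41

Ω = 1.41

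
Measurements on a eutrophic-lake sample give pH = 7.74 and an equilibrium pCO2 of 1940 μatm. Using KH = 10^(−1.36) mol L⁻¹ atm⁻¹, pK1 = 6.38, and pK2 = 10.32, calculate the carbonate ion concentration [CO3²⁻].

[CO3²⁻] = 5.10 μmol/L

[CO2*] = KH · pCO2 = 10^(−1.36) × 1940×10^-6 = 8.468×10^-5 mol/L
α₀ = 1/(1 + K1/[H⁺] + K1K2/[H⁺]²) = 1/(1 + 10^+1.36 + 10^-1.22) = 0.04172
DIC = [CO2*]/α₀ = 8.468×10^-5 / 0.04172 = 2.030 mmol/L
[CO3²⁻] = α₂·DIC; α₂ = 0.002514, so [CO3²⁻] = 0.002514 × 2.030 = 0.00510 mmol/L = 5.10 μmol/L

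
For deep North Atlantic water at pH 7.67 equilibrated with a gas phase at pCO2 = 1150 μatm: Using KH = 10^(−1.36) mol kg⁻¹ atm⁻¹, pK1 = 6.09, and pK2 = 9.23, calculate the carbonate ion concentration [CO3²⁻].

[CO3²⁻] = 0.0526 mmol/kg

[CO2*] = KH · pCO2 = 10^(−1.36) × 1150×10^-6 = 5.020×10^-5 mol/kg
α₀ = 1/(1 + K1/[H⁺] + K1K2/[H⁺]²) = 1/(1 + 10^+1.58 + 10^+0.02) = 0.02496
DIC = [CO2*]/α₀ = 5.020×10^-5 / 0.02496 = 2.011 mmol/kg
[CO3²⁻] = α₂·DIC; α₂ = 0.02614, so [CO3²⁻] = 0.02614 × 2.011 = 0.0526 mmol/kg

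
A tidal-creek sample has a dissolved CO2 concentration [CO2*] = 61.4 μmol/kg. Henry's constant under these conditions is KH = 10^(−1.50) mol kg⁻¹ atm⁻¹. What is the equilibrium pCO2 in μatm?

KH = 10^(−1.50) = 3.162×10^-2 mol kg⁻¹ atm⁻¹
pCO2 = [CO2*]/KH = 61.4×10^-6 / 3.162×10^-2 = 1.94×10^-3 atm = 1940 μatm

pCO2 = 1940 μatm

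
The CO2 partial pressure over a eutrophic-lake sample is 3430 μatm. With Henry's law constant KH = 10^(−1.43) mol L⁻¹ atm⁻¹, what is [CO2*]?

KH = 10^(−1.43) = 3.715×10^-2 mol L⁻¹ atm⁻¹
[CO2*] = KH · pCO2 = 3.715×10^-2 × 3430×10^-6 atm = 1.27×10^-4 mol/L

[CO2*] = 127 μmol/L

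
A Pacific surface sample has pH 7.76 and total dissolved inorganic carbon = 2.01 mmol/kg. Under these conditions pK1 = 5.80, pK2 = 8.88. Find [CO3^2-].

α₂ = 1 / (1 + [H⁺]/K2 + [H⁺]²/(K1K2)) = 1 / (1 + 10^+1.12 + 10^-0.84)
   = 1 / (1 + 13.183 + 0.14454) = 1/14.327 = 0.06980
[CO3²⁻] = α₂ × DIC = 0.06980 × 2.01 = 0.140 mmol/kg

[CO3²⁻] = 0.140 mmol/kg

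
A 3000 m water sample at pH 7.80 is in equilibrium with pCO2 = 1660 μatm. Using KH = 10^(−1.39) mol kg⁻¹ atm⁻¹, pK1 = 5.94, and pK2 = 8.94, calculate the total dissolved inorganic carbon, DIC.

[CO2*] = KH · pCO2 = 10^(−1.39) × 1660×10^-6 = 6.763×10^-5 mol/kg
α₀ = 1/(1 + K1/[H⁺] + K1K2/[H⁺]²) = 1/(1 + 10^+1.86 + 10^+0.72) = 0.01271
DIC = [CO2*]/α₀ = 6.763×10^-5 / 0.01271 = 5.32 mmol/kg

DIC = 5.32 mmol/kg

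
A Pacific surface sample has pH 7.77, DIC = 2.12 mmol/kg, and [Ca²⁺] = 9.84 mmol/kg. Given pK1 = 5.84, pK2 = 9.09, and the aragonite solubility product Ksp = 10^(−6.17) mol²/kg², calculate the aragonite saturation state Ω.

α₂ = 1 / (1 + [H⁺]/K2 + [H⁺]²/(K1K2)) = 1 / (1 + 10^+1.32 + 10^-0.61)
   = 1 / (1 + 20.893 + 0.24547) = 1/22.138 = 0.04517
[CO3²⁻] = α₂ × DIC = 0.04517 × 2.12 = 0.09576 mmol/kg
Ksp = 10^(−6.17) = 6.761×10^-7
Ω = [Ca²⁺][CO3²⁻]/Ksp = (9.84×10^-3)(9.576×10^-5) / 6.761×10^-7 = 1.39

Ω = 1.39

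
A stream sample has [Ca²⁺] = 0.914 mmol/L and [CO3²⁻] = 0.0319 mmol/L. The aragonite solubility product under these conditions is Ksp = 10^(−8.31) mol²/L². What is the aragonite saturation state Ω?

Ω = 5.95

Ksp = 10^(−8.31) = 4.898×10^-9
Ω = [Ca²⁺][CO3²⁻]/Ksp = (0.914×10^-3)(0.0319×10^-3) / 4.898×10^-9 = 5.95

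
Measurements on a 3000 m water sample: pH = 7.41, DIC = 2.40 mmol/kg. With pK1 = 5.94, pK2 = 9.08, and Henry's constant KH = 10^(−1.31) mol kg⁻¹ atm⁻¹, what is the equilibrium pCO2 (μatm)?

α₀ = 1 / (1 + K1/[H⁺] + K1K2/[H⁺]²) = 1 / (1 + 10^+1.47 + 10^-0.20)
   = 1 / (1 + 29.512 + 0.63096) = 1/31.143 = 0.03211
[CO2*] = α₀ × DIC = 0.03211 × 2.40 = 0.07706 mmol/kg
pCO2 = [CO2*]/KH = 7.706×10^-5 / 4.898×10^-2 = 1570 μatm

pCO2 = 1570 μatm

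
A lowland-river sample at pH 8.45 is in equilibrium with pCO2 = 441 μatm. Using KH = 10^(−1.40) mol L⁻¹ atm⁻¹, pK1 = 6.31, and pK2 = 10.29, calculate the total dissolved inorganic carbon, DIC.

[CO2*] = KH · pCO2 = 10^(−1.40) × 441×10^-6 = 1.756×10^-5 mol/L
α₀ = 1/(1 + K1/[H⁺] + K1K2/[H⁺]²) = 1/(1 + 10^+2.14 + 10^+0.30) = 0.007091
DIC = [CO2*]/α₀ = 1.756×10^-5 / 0.007091 = 2.48 mmol/L

DIC = 2.48 mmol/L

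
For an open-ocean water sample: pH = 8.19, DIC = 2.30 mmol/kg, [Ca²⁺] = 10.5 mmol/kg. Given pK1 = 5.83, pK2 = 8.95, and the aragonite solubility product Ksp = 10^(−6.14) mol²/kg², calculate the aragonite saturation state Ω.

α₂ = 1 / (1 + [H⁺]/K2 + [H⁺]²/(K1K2)) = 1 / (1 + 10^+0.76 + 10^-1.60)
   = 1 / (1 + 5.7544 + 0.025119) = 1/6.7795 = 0.1475
[CO3²⁻] = α₂ × DIC = 0.1475 × 2.30 = 0.3393 mmol/kg
Ksp = 10^(−6.14) = 7.244×10^-7
Ω = [Ca²⁺][CO3²⁻]/Ksp = (10.5×10^-3)(3.393×10^-4) / 7.244×10^-7 = 4.92

Ω = 4.92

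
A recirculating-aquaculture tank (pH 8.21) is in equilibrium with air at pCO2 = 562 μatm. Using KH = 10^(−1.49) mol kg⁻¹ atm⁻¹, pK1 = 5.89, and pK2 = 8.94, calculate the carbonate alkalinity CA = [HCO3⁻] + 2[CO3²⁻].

[CO2*] = KH · pCO2 = 10^(−1.49) × 562×10^-6 = 1.819×10^-5 mol/kg
α₀ = 1/(1 + K1/[H⁺] + K1K2/[H⁺]²) = 1/(1 + 10^+2.32 + 10^+1.59) = 0.004019
DIC = [CO2*]/α₀ = 1.819×10^-5 / 0.004019 = 4.525 mmol/kg
CA = (α₁ + 2α₂)·DIC = (0.8396 + 2×0.1563) × 4.525 = 5.21 mmol/kg

CA = 5.21 mmol/kg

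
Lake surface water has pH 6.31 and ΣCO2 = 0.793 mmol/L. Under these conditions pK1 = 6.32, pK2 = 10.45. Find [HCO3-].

[HCO3⁻] = 0.392 mmol/L

α₁ = 1 / (1 + [H⁺]/K1 + K2/[H⁺]) = 1 / (1 + 10^+0.01 + 10^-4.14)
   = 1 / (1 + 1.0233 + 7.2444×10^-5) = 1/2.0234 = 0.4942
[HCO3⁻] = α₁ × DIC = 0.4942 × 0.793 = 0.392 mmol/L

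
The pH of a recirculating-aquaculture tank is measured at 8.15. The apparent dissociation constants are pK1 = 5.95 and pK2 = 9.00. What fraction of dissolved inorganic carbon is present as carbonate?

α₂ = 0.123

α₂ = 1 / (1 + [H⁺]/K2 + [H⁺]²/(K1K2)) = 1 / (1 + 10^+0.85 + 10^-1.35)
   = 1 / (1 + 7.0795 + 0.044668) = 1/8.1241 = 0.1231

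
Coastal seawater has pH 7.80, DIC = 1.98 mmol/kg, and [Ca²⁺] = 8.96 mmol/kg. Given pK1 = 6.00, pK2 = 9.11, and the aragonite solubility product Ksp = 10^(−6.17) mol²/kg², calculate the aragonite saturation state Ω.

α₂ = 1 / (1 + [H⁺]/K2 + [H⁺]²/(K1K2)) = 1 / (1 + 10^+1.31 + 10^-0.49)
   = 1 / (1 + 20.417 + 0.32359) = 1/21.741 = 0.04600
[CO3²⁻] = α₂ × DIC = 0.04600 × 1.98 = 0.09107 mmol/kg
Ksp = 10^(−6.17) = 6.761×10^-7
Ω = [Ca²⁺][CO3²⁻]/Ksp = (8.96×10^-3)(9.107×10^-5) / 6.761×10^-7 = 1.21

Ω = 1.21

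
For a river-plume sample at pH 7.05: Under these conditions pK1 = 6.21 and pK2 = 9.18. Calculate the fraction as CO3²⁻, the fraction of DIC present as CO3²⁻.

α₂ = 0.00644

α₂ = 1 / (1 + [H⁺]/K2 + [H⁺]²/(K1K2)) = 1 / (1 + 10^+2.13 + 10^+1.29)
   = 1 / (1 + 134.90 + 19.498) = 1/155.39 = 0.006435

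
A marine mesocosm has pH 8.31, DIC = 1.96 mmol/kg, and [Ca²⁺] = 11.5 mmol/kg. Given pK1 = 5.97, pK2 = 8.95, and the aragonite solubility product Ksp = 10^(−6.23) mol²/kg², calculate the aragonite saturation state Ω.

Ω = 7.11

α₂ = 1 / (1 + [H⁺]/K2 + [H⁺]²/(K1K2)) = 1 / (1 + 10^+0.64 + 10^-1.70)
   = 1 / (1 + 4.3652 + 0.019953) = 1/5.3851 = 0.1857
[CO3²⁻] = α₂ × DIC = 0.1857 × 1.96 = 0.3640 mmol/kg
Ksp = 10^(−6.23) = 5.888×10^-7
Ω = [Ca²⁺][CO3²⁻]/Ksp = (11.5×10^-3)(3.640×10^-4) / 5.888×10^-7 = 7.11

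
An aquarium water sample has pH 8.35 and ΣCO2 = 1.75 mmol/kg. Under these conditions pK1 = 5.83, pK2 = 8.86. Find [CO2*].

[CO2*] = 4.03 μmol/kg

α₀ = 1 / (1 + K1/[H⁺] + K1K2/[H⁺]²) = 1 / (1 + 10^+2.52 + 10^+2.01)
   = 1 / (1 + 331.13 + 102.33) = 1/434.46 = 0.002302
[CO2*] = α₀ × DIC = 0.002302 × 1.75 = 0.00403 mmol/kg = 4.03 μmol/kg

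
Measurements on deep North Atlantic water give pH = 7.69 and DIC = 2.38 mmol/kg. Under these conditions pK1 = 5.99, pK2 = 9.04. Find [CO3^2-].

[CO3²⁻] = 0.0999 mmol/kg

α₂ = 1 / (1 + [H⁺]/K2 + [H⁺]²/(K1K2)) = 1 / (1 + 10^+1.35 + 10^-0.35)
   = 1 / (1 + 22.387 + 0.44668) = 1/23.834 = 0.04196
[CO3²⁻] = α₂ × DIC = 0.04196 × 2.38 = 0.0999 mmol/kg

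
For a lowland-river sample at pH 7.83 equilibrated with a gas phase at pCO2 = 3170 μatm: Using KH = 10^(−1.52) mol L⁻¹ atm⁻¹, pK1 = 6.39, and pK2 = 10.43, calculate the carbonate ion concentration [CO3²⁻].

[CO2*] = KH · pCO2 = 10^(−1.52) × 3170×10^-6 = 9.573×10^-5 mol/L
α₀ = 1/(1 + K1/[H⁺] + K1K2/[H⁺]²) = 1/(1 + 10^+1.44 + 10^-1.16) = 0.03495
DIC = [CO2*]/α₀ = 9.573×10^-5 / 0.03495 = 2.739 mmol/L
[CO3²⁻] = α₂·DIC; α₂ = 0.002418, so [CO3²⁻] = 0.002418 × 2.739 = 0.00662 mmol/L = 6.62 μmol/L

[CO3²⁻] = 6.62 μmol/L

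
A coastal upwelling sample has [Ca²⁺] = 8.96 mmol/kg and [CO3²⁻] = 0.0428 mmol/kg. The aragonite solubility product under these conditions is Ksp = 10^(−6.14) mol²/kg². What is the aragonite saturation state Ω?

Ksp = 10^(−6.14) = 7.244×10^-7
Ω = [Ca²⁺][CO3²⁻]/Ksp = (8.96×10^-3)(0.0428×10^-3) / 7.244×10^-7 = 0.529

Ω = 0.529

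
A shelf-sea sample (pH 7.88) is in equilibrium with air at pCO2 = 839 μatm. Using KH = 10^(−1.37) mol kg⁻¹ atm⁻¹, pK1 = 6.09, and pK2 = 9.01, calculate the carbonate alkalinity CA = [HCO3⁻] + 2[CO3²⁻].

CA = 2.53 mmol/kg

[CO2*] = KH · pCO2 = 10^(−1.37) × 839×10^-6 = 3.579×10^-5 mol/kg
α₀ = 1/(1 + K1/[H⁺] + K1K2/[H⁺]²) = 1/(1 + 10^+1.79 + 10^+0.66) = 0.01487
DIC = [CO2*]/α₀ = 3.579×10^-5 / 0.01487 = 2.406 mmol/kg
CA = (α₁ + 2α₂)·DIC = (0.9171 + 2×0.06799) × 2.406 = 2.53 mmol/kg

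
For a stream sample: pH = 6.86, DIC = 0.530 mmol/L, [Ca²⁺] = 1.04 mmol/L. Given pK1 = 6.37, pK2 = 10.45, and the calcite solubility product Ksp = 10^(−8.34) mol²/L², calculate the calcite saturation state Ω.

α₂ = 1 / (1 + [H⁺]/K2 + [H⁺]²/(K1K2)) = 1 / (1 + 10^+3.59 + 10^+3.10)
   = 1 / (1 + 3890.5 + 1258.9) = 1/5150.4 = 0.0001942
[CO3²⁻] = α₂ × DIC = 0.0001942 × 0.530 = 0.0001029 mmol/L = 0.1029 μmol/L
Ksp = 10^(−8.34) = 4.571×10^-9
Ω = [Ca²⁺][CO3²⁻]/Ksp = (1.04×10^-3)(1.029×10^-7) / 4.571×10^-9 = 0.0234

Ω = 0.0234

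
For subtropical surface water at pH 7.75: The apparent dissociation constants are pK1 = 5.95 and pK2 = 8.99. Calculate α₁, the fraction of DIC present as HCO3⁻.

α₁ = 1 / (1 + [H⁺]/K1 + K2/[H⁺]) = 1 / (1 + 10^-1.80 + 10^-1.24)
   = 1 / (1 + 0.015849 + 0.057544) = 1/1.0734 = 0.9316

α₁ = 0.932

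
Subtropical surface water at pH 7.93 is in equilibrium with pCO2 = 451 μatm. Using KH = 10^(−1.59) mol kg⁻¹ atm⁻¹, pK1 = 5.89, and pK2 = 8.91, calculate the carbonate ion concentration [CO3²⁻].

[CO3²⁻] = 0.133 mmol/kg

[CO2*] = KH · pCO2 = 10^(−1.59) × 451×10^-6 = 1.159×10^-5 mol/kg
α₀ = 1/(1 + K1/[H⁺] + K1K2/[H⁺]²) = 1/(1 + 10^+2.04 + 10^+1.06) = 0.008188
DIC = [CO2*]/α₀ = 1.159×10^-5 / 0.008188 = 1.416 mmol/kg
[CO3²⁻] = α₂·DIC; α₂ = 0.09401, so [CO3²⁻] = 0.09401 × 1.416 = 0.133 mmol/kg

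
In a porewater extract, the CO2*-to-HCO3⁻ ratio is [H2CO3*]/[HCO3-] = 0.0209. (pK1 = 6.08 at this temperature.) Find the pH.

From K1 = [H⁺][HCO3-]/[H2CO3*]:  pH = pK1 − log₁₀([H2CO3*]/[HCO3-])
log₁₀(0.0209) = -1.680
pH = 6.08 − (-1.680) = 7.76

pH = 7.76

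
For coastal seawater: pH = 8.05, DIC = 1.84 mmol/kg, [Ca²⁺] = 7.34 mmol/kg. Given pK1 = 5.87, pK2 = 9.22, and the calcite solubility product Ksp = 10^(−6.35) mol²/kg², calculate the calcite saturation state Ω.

α₂ = 1 / (1 + [H⁺]/K2 + [H⁺]²/(K1K2)) = 1 / (1 + 10^+1.17 + 10^-1.01)
   = 1 / (1 + 14.791 + 0.097724) = 1/15.889 = 0.06294
[CO3²⁻] = α₂ × DIC = 0.06294 × 1.84 = 0.1158 mmol/kg
Ksp = 10^(−6.35) = 4.467×10^-7
Ω = [Ca²⁺][CO3²⁻]/Ksp = (7.34×10^-3)(1.158×10^-4) / 4.467×10^-7 = 1.90

Ω = 1.90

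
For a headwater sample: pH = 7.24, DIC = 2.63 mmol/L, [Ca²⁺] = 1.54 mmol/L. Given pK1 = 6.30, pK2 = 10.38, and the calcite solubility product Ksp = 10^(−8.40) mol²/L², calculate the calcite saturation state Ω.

α₂ = 1 / (1 + [H⁺]/K2 + [H⁺]²/(K1K2)) = 1 / (1 + 10^+3.14 + 10^+2.20)
   = 1 / (1 + 1380.4 + 158.49) = 1/1539.9 = 0.0006494
[CO3²⁻] = α₂ × DIC = 0.0006494 × 2.63 = 0.001708 mmol/L = 1.708 μmol/L
Ksp = 10^(−8.40) = 3.981×10^-9
Ω = [Ca²⁺][CO3²⁻]/Ksp = (1.54×10^-3)(1.708×10^-6) / 3.981×10^-9 = 0.661

Ω = 0.661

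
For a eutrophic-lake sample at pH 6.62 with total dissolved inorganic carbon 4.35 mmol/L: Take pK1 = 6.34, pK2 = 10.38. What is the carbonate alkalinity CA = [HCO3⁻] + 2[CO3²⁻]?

CA = 2.85 mmol/L

CA = [HCO3⁻] + 2[CO3²⁻] = (α₁ + 2α₂)·DIC
At pH 6.62: [H⁺]/K1 = 10^-0.28 = 0.52481, K2/[H⁺] = 10^-3.76 = 0.00017378
α₁ = 1/(1 + 0.52481 + 0.00017378) = 1/1.5250 = 0.6557; α₂ = α₁·K2/[H⁺] = 0.0001140
α₁ + 2α₂ = 0.6560
CA = 0.6560 × 4.35 = 2.85 mmol/L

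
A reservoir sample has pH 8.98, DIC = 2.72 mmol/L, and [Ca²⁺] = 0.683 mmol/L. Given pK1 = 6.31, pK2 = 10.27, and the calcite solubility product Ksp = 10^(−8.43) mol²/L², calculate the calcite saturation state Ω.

Ω = 24.3

α₂ = 1 / (1 + [H⁺]/K2 + [H⁺]²/(K1K2)) = 1 / (1 + 10^+1.29 + 10^-1.38)
   = 1 / (1 + 19.498 + 0.041687) = 1/20.540 = 0.04869
[CO3²⁻] = α₂ × DIC = 0.04869 × 2.72 = 0.1324 mmol/L
Ksp = 10^(−8.43) = 3.715×10^-9
Ω = [Ca²⁺][CO3²⁻]/Ksp = (0.683×10^-3)(1.324×10^-4) / 3.715×10^-9 = 24.3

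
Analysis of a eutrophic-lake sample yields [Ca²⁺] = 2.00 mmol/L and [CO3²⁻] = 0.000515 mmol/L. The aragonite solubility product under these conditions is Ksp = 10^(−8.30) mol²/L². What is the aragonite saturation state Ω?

Ksp = 10^(−8.30) = 5.012×10^-9
Ω = [Ca²⁺][CO3²⁻]/Ksp = (2.00×10^-3)(0.000515×10^-3) / 5.012×10^-9 = 0.206

Ω = 0.206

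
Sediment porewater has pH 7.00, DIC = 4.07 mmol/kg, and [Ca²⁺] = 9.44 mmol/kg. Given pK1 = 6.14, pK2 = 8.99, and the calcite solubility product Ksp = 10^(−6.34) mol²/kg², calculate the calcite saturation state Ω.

Ω = 0.749

α₂ = 1 / (1 + [H⁺]/K2 + [H⁺]²/(K1K2)) = 1 / (1 + 10^+1.99 + 10^+1.13)
   = 1 / (1 + 97.724 + 13.490) = 1/112.21 = 0.008912
[CO3²⁻] = α₂ × DIC = 0.008912 × 4.07 = 0.03627 mmol/kg
Ksp = 10^(−6.34) = 4.571×10^-7
Ω = [Ca²⁺][CO3²⁻]/Ksp = (9.44×10^-3)(3.627×10^-5) / 4.571×10^-7 = 0.749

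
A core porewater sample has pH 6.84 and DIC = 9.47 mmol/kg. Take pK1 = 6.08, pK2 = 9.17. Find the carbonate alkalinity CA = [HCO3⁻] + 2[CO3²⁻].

CA = 8.11 mmol/kg

CA = [HCO3⁻] + 2[CO3²⁻] = (α₁ + 2α₂)·DIC
At pH 6.84: [H⁺]/K1 = 10^-0.76 = 0.17378, K2/[H⁺] = 10^-2.33 = 0.0046774
α₁ = 1/(1 + 0.17378 + 0.0046774) = 1/1.1785 = 0.8486; α₂ = α₁·K2/[H⁺] = 0.003969
α₁ + 2α₂ = 0.8565
CA = 0.8565 × 9.47 = 8.11 mmol/kg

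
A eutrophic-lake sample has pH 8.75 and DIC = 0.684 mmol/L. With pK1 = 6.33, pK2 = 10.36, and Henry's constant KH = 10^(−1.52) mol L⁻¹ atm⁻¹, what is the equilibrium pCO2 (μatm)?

pCO2 = 83.7 μatm

α₀ = 1 / (1 + K1/[H⁺] + K1K2/[H⁺]²) = 1 / (1 + 10^+2.42 + 10^+0.81)
   = 1 / (1 + 263.03 + 6.4565) = 1/270.48 = 0.003697
[CO2*] = α₀ × DIC = 0.003697 × 0.684 = 0.002529 mmol/L = 2.529 μmol/L
pCO2 = [CO2*]/KH = 2.529×10^-6 / 3.020×10^-2 = 83.7 μatm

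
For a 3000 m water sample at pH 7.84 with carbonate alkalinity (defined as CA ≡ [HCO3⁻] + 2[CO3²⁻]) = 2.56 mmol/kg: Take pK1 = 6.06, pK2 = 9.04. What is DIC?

CA = [HCO3⁻] + 2[CO3²⁻] = (α₁ + 2α₂)·DIC
At pH 7.84: [H⁺]/K1 = 10^-1.78 = 0.016596, K2/[H⁺] = 10^-1.20 = 0.063096
α₁ = 1/(1 + 0.016596 + 0.063096) = 1/1.0797 = 0.9262; α₂ = α₁·K2/[H⁺] = 0.05844
α₁ + 2α₂ = 1.0431
DIC = CA / (α₁ + 2α₂) = 2.56 / 1.0431 = 2.45 mmol/kg

DIC = 2.45 mmol/kg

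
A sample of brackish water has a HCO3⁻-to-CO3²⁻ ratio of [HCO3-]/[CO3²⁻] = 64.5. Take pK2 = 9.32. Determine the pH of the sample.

From K2 = [H⁺][CO3²⁻]/[HCO3-]:  pH = pK2 − log₁₀([HCO3-]/[CO3²⁻])
log₁₀(64.5) = +1.810
pH = 9.32 − (+1.810) = 7.51

pH = 7.51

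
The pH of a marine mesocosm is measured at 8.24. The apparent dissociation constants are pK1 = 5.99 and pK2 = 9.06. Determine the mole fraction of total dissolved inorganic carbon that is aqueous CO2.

α₀ = 1 / (1 + K1/[H⁺] + K1K2/[H⁺]²) = 1 / (1 + 10^+2.25 + 10^+1.43)
   = 1 / (1 + 177.83 + 26.915) = 1/205.74 = 0.004860

α₀ = 0.00486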